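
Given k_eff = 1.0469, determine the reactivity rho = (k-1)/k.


rho = (k_eff - 1) / k_eff
rho = (1.0469 - 1) / 1.0469
rho = 0.044799

0.044799


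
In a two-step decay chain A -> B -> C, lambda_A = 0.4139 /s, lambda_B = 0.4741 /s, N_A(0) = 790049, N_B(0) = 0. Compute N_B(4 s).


N_B(t) = lambda_A * N_A0 / (lambda_B - lambda_A) * [exp(-lambda_A*t) - exp(-lambda_B*t)]
exp(-0.4139*4) = 0.1909774; exp(-0.4741*4) = 0.1501080
N_B = 0.4139 * 790049 / (0.4741 - 0.4139) * (0.1909774 - 0.1501080)
N_B = 221999

221999


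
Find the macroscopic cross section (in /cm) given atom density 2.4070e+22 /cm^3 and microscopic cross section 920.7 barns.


Sigma = N * sigma_barns * 1e-24
Sigma = 2.4070e+22 * 920.7 * 1e-24
Sigma = 22.161 /cm

22.161


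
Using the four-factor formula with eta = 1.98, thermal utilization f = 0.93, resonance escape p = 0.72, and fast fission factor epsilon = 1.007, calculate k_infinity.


k_inf = eta * f * p * epsilon
k_inf = 1.98 * 0.93 * 0.72 * 1.007
k_inf = 1.3351

1.3351


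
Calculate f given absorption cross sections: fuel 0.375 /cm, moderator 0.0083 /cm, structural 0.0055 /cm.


f = Sigma_a_fuel / (Sigma_a_fuel + Sigma_a_mod + Sigma_a_other)
f = 0.375 / (0.375 + 0.0083 + 0.0055)
f = 0.96451

0.96451


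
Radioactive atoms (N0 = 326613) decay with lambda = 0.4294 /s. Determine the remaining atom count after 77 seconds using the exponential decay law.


N = N0 * exp(-lambda * t)
N = 326613 * exp(-0.4294 * 77)
N = 1.4276e-09

1.4276e-09


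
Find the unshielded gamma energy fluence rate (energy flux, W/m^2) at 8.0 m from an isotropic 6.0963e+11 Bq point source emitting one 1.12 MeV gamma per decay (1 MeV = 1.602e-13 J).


psi = A * E * 1.602e-13 / (4*pi*r^2)
psi = 6.0963e+11 * 1.12 * 1.602e-13 / (4*pi*8.0^2)
psi = 1.3601e-04 W/m^2

1.3601e-04


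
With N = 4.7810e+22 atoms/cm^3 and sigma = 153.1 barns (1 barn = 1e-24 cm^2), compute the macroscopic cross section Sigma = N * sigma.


Sigma = N * sigma_barns * 1e-24
Sigma = 4.7810e+22 * 153.1 * 1e-24
Sigma = 7.3197 /cm

7.3197


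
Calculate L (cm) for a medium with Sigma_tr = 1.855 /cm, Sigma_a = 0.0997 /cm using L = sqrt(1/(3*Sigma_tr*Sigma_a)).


D = 1 / (3 * Sigma_tr) = 1 / (3 * 1.855) = 0.1796945 cm
L = sqrt(D / Sigma_a)
L = sqrt(0.1796945 / 0.0997)
L = 1.3425 cm

1.3425


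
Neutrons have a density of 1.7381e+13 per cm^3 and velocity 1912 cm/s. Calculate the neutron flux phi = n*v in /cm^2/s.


phi = n * v
phi = 1.7381e+13 * 1912
phi = 3.3232e+16 /cm^2/s

3.3232e+16


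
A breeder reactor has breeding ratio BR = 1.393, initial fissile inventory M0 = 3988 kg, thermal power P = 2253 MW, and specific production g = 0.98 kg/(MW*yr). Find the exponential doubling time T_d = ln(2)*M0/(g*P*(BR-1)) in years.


Breeding gain G = BR - 1 = 1.393 - 1 = 0.393
Fissile production rate = g * P * G = 0.98 * 2253 * 0.393 = 867.72042 kg/yr
T_d = ln(2) * M0 / (g * P * G)
T_d = ln(2) * 3988 / 867.72042 = 3.1857 yr

3.1857


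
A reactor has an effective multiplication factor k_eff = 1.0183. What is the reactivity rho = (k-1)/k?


rho = (k_eff - 1) / k_eff
rho = (1.0183 - 1) / 1.0183
rho = 0.017971

0.017971


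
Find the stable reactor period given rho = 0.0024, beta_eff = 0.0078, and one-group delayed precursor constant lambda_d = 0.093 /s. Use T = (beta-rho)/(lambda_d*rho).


T = (beta - rho) / (lambda_d * rho)
T = (0.0078 - 0.0024) / (0.093 * 0.0024)
T = 24.194 s

24.194


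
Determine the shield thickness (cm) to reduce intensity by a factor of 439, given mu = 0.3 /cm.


x = ln(factor) / mu
x = ln(439) / 0.3
x = 20.282 cm

20.282


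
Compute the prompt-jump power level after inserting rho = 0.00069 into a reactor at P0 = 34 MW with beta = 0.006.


P1/P0 = beta / (beta - rho)
P1/P0 = 0.006 / (0.006 - 0.00069) = 1.129944
P1 = 34 * 1.129944 = 38.418 MW

38.418


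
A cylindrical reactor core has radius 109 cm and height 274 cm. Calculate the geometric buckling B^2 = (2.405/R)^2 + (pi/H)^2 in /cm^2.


B^2 = (2.405/R)^2 + (pi/H)^2
B^2 = (2.405/109)^2 + (pi/274)^2
B^2 = 6.1829e-04 /cm^2

6.1829e-04


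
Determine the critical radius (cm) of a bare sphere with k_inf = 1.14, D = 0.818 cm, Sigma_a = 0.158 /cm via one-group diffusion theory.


L^2 = D / Sigma_a = 0.818 / 0.158 = 5.177215 cm^2
B_m^2 = (k_inf - 1) / L^2 = (1.14 - 1) / 5.177215 = 0.02704157 /cm^2
For a bare sphere: B_g = pi/R, so R_c = pi / sqrt(B_m^2)
R_c = pi / sqrt(0.02704157) = 19.104 cm

19.104


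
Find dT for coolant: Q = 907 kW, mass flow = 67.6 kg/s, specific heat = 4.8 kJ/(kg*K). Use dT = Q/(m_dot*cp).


dT = Q / (m_dot * cp)
dT = 907 / (67.6 * 4.8)
dT = 2.7952 C

2.7952


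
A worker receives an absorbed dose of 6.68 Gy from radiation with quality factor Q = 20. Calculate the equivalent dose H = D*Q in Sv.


H = D * Q
H = 6.68 * 20
H = 133.60 Sv

133.60


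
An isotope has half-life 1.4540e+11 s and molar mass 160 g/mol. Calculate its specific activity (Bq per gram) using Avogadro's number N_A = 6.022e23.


lambda = ln(2) / t_half = ln(2) / 1.4540e+11 = 4.767175e-12 /s
SA = lambda * N_A / M
SA = 4.767175e-12 * 6.022e23 / 160
SA = 1.7942e+10 Bq/g

1.7942e+10


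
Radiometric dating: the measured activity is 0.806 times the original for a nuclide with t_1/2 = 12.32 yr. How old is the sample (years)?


lambda = ln(2) / t_half = ln(2) / 12.32 = 0.05626195 /yr
t = -ln(A/A0) / lambda
t = -ln(0.806) / 0.05626195
t = 3.8333 yr

3.8333


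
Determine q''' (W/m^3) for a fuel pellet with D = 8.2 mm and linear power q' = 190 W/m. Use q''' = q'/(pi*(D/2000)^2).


r = D / 2 / 1000 = 8.2 / 2 / 1000 = 0.0041 m
q''' = q' / (pi * r^2)
q''' = 190 / (pi * 0.0041^2)
q''' = 3.5978e+06 W/m^3

3.5978e+06


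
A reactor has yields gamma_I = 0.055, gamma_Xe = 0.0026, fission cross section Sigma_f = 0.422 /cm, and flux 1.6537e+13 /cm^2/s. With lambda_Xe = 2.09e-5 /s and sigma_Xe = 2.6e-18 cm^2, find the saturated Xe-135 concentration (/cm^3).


Xe_eq = (gamma_I + gamma_Xe) * Sigma_f * phi / (lambda_Xe + sigma_Xe * phi)
Numerator = (0.055 + 0.0026) * 0.422 * 1.6537e+13 = 4.019682e+11
Denominator = 2.09e-5 + 2.6e-18 * 1.6537e+13 = 6.389620e-05
Xe_eq = 4.019682e+11 / 6.389620e-05 = 6.2910e+15 /cm^3

6.2910e+15


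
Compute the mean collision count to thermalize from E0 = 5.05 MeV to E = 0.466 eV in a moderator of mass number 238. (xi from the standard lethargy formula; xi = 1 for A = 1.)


xi = 1 + (A-1)^2/(2A)*ln((A-1)/(A+1)) = 0.008379872 (for A = 238)
n = ln(E0/E) / xi
n = ln(5.05e6 / 0.466) / 0.008379872
n = ln(1.083691e+07) / 0.008379872 = 1933.0

1933.0


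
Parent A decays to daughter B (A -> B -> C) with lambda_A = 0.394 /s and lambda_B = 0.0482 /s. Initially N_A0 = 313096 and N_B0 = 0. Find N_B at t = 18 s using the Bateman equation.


N_B(t) = lambda_A * N_A0 / (lambda_B - lambda_A) * [exp(-lambda_A*t) - exp(-lambda_B*t)]
exp(-0.394*18) = 8.317322e-04; exp(-0.0482*18) = 0.4199582
N_B = 0.394 * 313096 / (0.0482 - 0.394) * (8.317322e-04 - 0.4199582)
N_B = 149518

149518


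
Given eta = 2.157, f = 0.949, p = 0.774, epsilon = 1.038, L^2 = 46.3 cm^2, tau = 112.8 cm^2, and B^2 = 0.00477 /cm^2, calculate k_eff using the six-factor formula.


k_inf = eta*f*p*eps = 2.157*0.949*0.774*1.038 = 1.644579
P_TNL = 1/(1 + L^2*B^2) = 1/(1 + 46.3*0.00477) = 0.8191008
P_FNL = exp(-B^2*tau) = exp(-0.00477*112.8) = 0.5838822
k_eff = k_inf * P_TNL * P_FNL = 1.644579 * 0.8191008 * 0.5838822
k_eff = 0.78653

0.78653


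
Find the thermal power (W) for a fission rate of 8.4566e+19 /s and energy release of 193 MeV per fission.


P = fission_rate * E_MeV * 1.602e-13
P = 8.4566e+19 * 193 * 1.602e-13
P = 2.6147e+09 W

2.6147e+09


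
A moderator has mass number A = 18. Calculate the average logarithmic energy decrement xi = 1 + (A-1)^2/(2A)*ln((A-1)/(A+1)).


xi = 1 + (A-1)^2/(2A) * ln((A-1)/(A+1))
xi = 1 + (18-1)^2/(2*18) * ln((18-1)/(18 +1))
xi = 0.10711

0.10711


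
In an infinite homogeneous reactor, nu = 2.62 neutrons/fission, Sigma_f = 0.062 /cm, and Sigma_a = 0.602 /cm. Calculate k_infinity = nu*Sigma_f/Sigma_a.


k_inf = nu * Sigma_f / Sigma_a
k_inf = 2.62 * 0.062 / 0.602
k_inf = 0.26983

0.26983


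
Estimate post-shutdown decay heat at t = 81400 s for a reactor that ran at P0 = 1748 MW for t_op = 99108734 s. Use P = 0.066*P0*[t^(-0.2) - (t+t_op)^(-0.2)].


P/P0 = 0.066 * [t^(-0.2) - (t + t_op)^(-0.2)]
P/P0 = 0.066 * [81400^(-0.2) - (81400 + 99108734)^(-0.2)]
P/P0 = 0.066 * [0.1042018 - 0.02515975] = 0.005216775
P = 1748 * 0.005216775 = 9.1189 MW

9.1189


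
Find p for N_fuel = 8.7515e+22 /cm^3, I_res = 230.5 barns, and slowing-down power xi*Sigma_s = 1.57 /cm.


p = exp(-N * I * 1e-24 / (xi*Sigma_s))
p = exp(-8.7515e+22 * 230.5 * 1e-24 / 1.57)
p = 2.6300e-06

2.6300e-06


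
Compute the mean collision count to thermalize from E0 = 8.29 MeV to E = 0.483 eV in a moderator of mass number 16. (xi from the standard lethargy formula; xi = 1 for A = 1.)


xi = 1 + (A-1)^2/(2A)*ln((A-1)/(A+1)) = 0.1199467 (for A = 16)
n = ln(E0/E) / xi
n = ln(8.29e6 / 0.483) / 0.1199467
n = ln(1.716356e+07) / 0.1199467 = 138.88

138.88


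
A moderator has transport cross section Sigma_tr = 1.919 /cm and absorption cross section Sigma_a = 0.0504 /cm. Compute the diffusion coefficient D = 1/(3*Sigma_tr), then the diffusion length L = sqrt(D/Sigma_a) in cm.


D = 1 / (3 * Sigma_tr) = 1 / (3 * 1.919) = 0.1737016 cm
L = sqrt(D / Sigma_a)
L = sqrt(0.1737016 / 0.0504)
L = 1.8565 cm

1.8565


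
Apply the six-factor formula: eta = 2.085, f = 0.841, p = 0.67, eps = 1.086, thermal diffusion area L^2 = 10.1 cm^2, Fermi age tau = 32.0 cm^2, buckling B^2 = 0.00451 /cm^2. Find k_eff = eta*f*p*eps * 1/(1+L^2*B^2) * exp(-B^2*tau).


k_inf = eta*f*p*eps = 2.085*0.841*0.67*1.086 = 1.275871
P_TNL = 1/(1 + L^2*B^2) = 1/(1 + 10.1*0.00451) = 0.9564335
P_FNL = exp(-B^2*tau) = exp(-0.00451*32.0) = 0.8656107
k_eff = k_inf * P_TNL * P_FNL = 1.275871 * 0.9564335 * 0.8656107
k_eff = 1.0563

1.0563


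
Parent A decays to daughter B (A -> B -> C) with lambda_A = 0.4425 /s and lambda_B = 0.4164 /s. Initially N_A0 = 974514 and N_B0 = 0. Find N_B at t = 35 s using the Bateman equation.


N_B(t) = lambda_A * N_A0 / (lambda_B - lambda_A) * [exp(-lambda_A*t) - exp(-lambda_B*t)]
exp(-0.4425*35) = 1.878729e-07; exp(-0.4164*35) = 4.683734e-07
N_B = 0.4425 * 974514 / (0.4164 - 0.4425) * (1.878729e-07 - 4.683734e-07)
N_B = 4.6344

4.6344


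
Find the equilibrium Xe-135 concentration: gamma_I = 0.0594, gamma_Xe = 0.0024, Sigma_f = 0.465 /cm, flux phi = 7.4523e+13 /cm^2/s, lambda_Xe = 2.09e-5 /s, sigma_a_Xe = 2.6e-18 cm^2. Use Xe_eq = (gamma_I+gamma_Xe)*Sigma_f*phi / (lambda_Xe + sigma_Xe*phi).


Xe_eq = (gamma_I + gamma_Xe) * Sigma_f * phi / (lambda_Xe + sigma_Xe * phi)
Numerator = (0.0594 + 0.0024) * 0.465 * 7.4523e+13 = 2.141567e+12
Denominator = 2.09e-5 + 2.6e-18 * 7.4523e+13 = 2.146598e-04
Xe_eq = 2.141567e+12 / 2.146598e-04 = 9.9766e+15 /cm^3

9.9766e+15


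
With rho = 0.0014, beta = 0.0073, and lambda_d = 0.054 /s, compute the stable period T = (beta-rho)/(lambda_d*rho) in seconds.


T = (beta - rho) / (lambda_d * rho)
T = (0.0073 - 0.0014) / (0.054 * 0.0014)
T = 78.042 s

78.042


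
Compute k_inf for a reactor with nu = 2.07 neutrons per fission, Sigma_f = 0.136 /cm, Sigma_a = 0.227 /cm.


k_inf = nu * Sigma_f / Sigma_a
k_inf = 2.07 * 0.136 / 0.227
k_inf = 1.2402

1.2402


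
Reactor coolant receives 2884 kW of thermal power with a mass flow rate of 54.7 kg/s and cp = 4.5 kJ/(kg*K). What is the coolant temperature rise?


dT = Q / (m_dot * cp)
dT = 2884 / (54.7 * 4.5)
dT = 11.716 C

11.716


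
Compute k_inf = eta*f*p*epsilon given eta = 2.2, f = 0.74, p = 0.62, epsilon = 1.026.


k_inf = eta * f * p * epsilon
k_inf = 2.2 * 0.74 * 0.62 * 1.026
k_inf = 1.0356

1.0356


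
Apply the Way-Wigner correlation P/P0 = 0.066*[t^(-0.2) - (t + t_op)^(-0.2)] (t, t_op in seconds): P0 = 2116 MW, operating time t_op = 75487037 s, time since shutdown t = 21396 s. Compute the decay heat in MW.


P/P0 = 0.066 * [t^(-0.2) - (t + t_op)^(-0.2)]
P/P0 = 0.066 * [21396^(-0.2) - (21396 + 75487037)^(-0.2)]
P/P0 = 0.066 * [0.1361236 - 0.02657057] = 0.007230500
P = 2116 * 0.007230500 = 15.300 MW

15.300


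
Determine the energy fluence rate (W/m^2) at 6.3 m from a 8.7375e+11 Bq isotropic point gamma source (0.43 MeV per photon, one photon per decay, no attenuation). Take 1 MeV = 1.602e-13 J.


psi = A * E * 1.602e-13 / (4*pi*r^2)
psi = 8.7375e+11 * 0.43 * 1.602e-13 / (4*pi*6.3^2)
psi = 1.2068e-04 W/m^2

1.2068e-04


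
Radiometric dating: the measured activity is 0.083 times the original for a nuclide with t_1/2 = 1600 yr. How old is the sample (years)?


lambda = ln(2) / t_half = ln(2) / 1600 = 4.332170e-04 /yr
t = -ln(A/A0) / lambda
t = -ln(0.083) / 4.332170e-04
t = 5745.2 yr

5745.2


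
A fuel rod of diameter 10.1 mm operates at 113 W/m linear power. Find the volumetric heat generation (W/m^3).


r = D / 2 / 1000 = 10.1 / 2 / 1000 = 0.00505 m
q''' = q' / (pi * r^2)
q''' = 113 / (pi * 0.00505^2)
q''' = 1.4104e+06 W/m^3

1.4104e+06


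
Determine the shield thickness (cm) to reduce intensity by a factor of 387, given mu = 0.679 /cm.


x = ln(factor) / mu
x = ln(387) / 0.679
x = 8.7753 cm

8.7753


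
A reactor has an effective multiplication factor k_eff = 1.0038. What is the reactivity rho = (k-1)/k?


rho = (k_eff - 1) / k_eff
rho = (1.0038 - 1) / 1.0038
rho = 0.0037856

0.0037856


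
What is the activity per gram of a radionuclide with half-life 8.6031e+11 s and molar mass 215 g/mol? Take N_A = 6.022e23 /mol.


lambda = ln(2) / t_half = ln(2) / 8.6031e+11 = 8.056947e-13 /s
SA = lambda * N_A / M
SA = 8.056947e-13 * 6.022e23 / 215
SA = 2.2567e+09 Bq/g

2.2567e+09


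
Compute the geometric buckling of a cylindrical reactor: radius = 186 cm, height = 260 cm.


B^2 = (2.405/R)^2 + (pi/H)^2
B^2 = (2.405/186)^2 + (pi/260)^2
B^2 = 3.1319e-04 /cm^2

3.1319e-04


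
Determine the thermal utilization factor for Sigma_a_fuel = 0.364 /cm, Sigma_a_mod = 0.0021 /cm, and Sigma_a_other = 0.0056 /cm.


f = Sigma_a_fuel / (Sigma_a_fuel + Sigma_a_mod + Sigma_a_other)
f = 0.364 / (0.364 + 0.0021 + 0.0056)
f = 0.97928

0.97928


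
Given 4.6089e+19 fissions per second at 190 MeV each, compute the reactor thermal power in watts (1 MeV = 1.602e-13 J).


P = fission_rate * E_MeV * 1.602e-13
P = 4.6089e+19 * 190 * 1.602e-13
P = 1.4029e+09 W

1.4029e+09


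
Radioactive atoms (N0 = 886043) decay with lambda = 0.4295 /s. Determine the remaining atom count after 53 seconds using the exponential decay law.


N = N0 * exp(-lambda * t)
N = 886043 * exp(-0.4295 * 53)
N = 1.1518e-04

1.1518e-04


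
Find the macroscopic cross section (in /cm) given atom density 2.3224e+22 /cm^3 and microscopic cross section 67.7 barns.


Sigma = N * sigma_barns * 1e-24
Sigma = 2.3224e+22 * 67.7 * 1e-24
Sigma = 1.5723 /cm

1.5723


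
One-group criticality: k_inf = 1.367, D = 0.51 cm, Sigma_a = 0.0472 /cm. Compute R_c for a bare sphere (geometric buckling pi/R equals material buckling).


L^2 = D / Sigma_a = 0.51 / 0.0472 = 10.80508 cm^2
B_m^2 = (k_inf - 1) / L^2 = (1.367 - 1) / 10.80508 = 0.03396551 /cm^2
For a bare sphere: B_g = pi/R, so R_c = pi / sqrt(B_m^2)
R_c = pi / sqrt(0.03396551) = 17.046 cm

17.046


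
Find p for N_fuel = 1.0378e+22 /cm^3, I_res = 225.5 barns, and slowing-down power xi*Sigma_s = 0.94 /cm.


p = exp(-N * I * 1e-24 / (xi*Sigma_s))
p = exp(-1.0378e+22 * 225.5 * 1e-24 / 0.94)
p = 0.082942

0.082942


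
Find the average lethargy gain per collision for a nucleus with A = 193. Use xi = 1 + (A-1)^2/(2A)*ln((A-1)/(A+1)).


xi = 1 + (A-1)^2/(2A) * ln((A-1)/(A+1))
xi = 1 + (193-1)^2/(2*193) * ln((193-1)/(193 +1))
xi = 0.010327

0.010327


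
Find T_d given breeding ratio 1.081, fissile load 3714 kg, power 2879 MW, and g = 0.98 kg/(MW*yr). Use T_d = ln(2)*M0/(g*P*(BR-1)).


Breeding gain G = BR - 1 = 1.081 - 1 = 0.081
Fissile production rate = g * P * G = 0.98 * 2879 * 0.081 = 228.53502 kg/yr
T_d = ln(2) * M0 / (g * P * G)
T_d = ln(2) * 3714 / 228.53502 = 11.265 yr

11.265


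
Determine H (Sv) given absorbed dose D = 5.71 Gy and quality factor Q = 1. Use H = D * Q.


H = D * Q
H = 5.71 * 1
H = 5.7100 Sv

5.7100


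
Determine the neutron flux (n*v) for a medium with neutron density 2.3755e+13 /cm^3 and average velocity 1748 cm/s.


phi = n * v
phi = 2.3755e+13 * 1748
phi = 4.1524e+16 /cm^2/s

4.1524e+16


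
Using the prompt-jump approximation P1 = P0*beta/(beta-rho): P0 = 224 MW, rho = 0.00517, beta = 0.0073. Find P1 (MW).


P1/P0 = beta / (beta - rho)
P1/P0 = 0.0073 / (0.0073 - 0.00517) = 3.427230
P1 = 224 * 3.427230 = 767.70 MW

767.70


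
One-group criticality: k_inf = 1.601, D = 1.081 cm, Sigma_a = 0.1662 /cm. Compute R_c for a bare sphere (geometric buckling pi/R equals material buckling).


L^2 = D / Sigma_a = 1.081 / 0.1662 = 6.504212 cm^2
B_m^2 = (k_inf - 1) / L^2 = (1.601 - 1) / 6.504212 = 0.09240166 /cm^2
For a bare sphere: B_g = pi/R, so R_c = pi / sqrt(B_m^2)
R_c = pi / sqrt(0.09240166) = 10.335 cm

10.335


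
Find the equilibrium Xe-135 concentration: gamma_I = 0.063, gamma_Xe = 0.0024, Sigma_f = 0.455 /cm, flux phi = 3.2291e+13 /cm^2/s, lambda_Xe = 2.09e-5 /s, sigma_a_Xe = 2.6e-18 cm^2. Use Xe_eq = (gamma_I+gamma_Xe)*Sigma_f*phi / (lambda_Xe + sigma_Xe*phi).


Xe_eq = (gamma_I + gamma_Xe) * Sigma_f * phi / (lambda_Xe + sigma_Xe * phi)
Numerator = (0.063 + 0.0024) * 0.455 * 3.2291e+13 = 9.608833e+11
Denominator = 2.09e-5 + 2.6e-18 * 3.2291e+13 = 1.048566e-04
Xe_eq = 9.608833e+11 / 1.048566e-04 = 9.1638e+15 /cm^3

9.1638e+15


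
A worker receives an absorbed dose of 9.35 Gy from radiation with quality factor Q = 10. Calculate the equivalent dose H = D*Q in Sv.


H = D * Q
H = 9.35 * 10
H = 93.500 Sv

93.500


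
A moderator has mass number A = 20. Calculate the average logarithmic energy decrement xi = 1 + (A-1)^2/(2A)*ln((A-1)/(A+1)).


xi = 1 + (A-1)^2/(2A) * ln((A-1)/(A+1))
xi = 1 + (20-1)^2/(2*20) * ln((20-1)/(20 +1))
xi = 0.096747

0.096747


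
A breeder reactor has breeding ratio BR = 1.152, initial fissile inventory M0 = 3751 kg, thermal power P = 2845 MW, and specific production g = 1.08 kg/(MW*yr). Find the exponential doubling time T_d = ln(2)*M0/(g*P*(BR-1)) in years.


Breeding gain G = BR - 1 = 1.152 - 1 = 0.152
Fissile production rate = g * P * G = 1.08 * 2845 * 0.152 = 467.0352 kg/yr
T_d = ln(2) * M0 / (g * P * G)
T_d = ln(2) * 3751 / 467.0352 = 5.5670 yr

5.5670


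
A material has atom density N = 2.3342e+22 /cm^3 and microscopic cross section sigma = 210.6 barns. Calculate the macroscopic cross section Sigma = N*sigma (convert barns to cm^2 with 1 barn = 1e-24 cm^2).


Sigma = N * sigma_barns * 1e-24
Sigma = 2.3342e+22 * 210.6 * 1e-24
Sigma = 4.9158 /cm

4.9158


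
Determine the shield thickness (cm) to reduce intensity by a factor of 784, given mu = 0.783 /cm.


x = ln(factor) / mu
x = ln(784) / 0.783
x = 8.5114 cm

8.5114


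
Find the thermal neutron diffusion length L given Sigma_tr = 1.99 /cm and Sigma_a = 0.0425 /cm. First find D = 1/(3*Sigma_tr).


D = 1 / (3 * Sigma_tr) = 1 / (3 * 1.99) = 0.1675042 cm
L = sqrt(D / Sigma_a)
L = sqrt(0.1675042 / 0.0425)
L = 1.9853 cm

1.9853


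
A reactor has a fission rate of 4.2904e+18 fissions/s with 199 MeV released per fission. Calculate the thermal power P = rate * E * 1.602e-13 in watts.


P = fission_rate * E_MeV * 1.602e-13
P = 4.2904e+18 * 199 * 1.602e-13
P = 1.3678e+08 W

1.3678e+08


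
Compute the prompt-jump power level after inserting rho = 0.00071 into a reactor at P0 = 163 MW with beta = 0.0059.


P1/P0 = beta / (beta - rho)
P1/P0 = 0.0059 / (0.0059 - 0.00071) = 1.136802
P1 = 163 * 1.136802 = 185.30 MW

185.30


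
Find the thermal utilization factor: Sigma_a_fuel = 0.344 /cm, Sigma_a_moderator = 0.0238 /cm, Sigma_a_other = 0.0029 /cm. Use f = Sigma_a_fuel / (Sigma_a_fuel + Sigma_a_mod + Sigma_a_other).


f = Sigma_a_fuel / (Sigma_a_fuel + Sigma_a_mod + Sigma_a_other)
f = 0.344 / (0.344 + 0.0238 + 0.0029)
f = 0.92797

0.92797


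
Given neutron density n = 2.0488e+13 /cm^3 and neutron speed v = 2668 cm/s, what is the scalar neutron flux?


phi = n * v
phi = 2.0488e+13 * 2668
phi = 5.4662e+16 /cm^2/s

5.4662e+16


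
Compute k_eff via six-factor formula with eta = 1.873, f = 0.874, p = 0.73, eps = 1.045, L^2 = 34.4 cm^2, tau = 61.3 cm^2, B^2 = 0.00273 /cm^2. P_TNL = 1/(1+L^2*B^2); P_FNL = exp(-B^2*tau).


k_inf = eta*f*p*eps = 1.873*0.874*0.73*1.045 = 1.248787
P_TNL = 1/(1 + L^2*B^2) = 1/(1 + 34.4*0.00273) = 0.9141503
P_FNL = exp(-B^2*tau) = exp(-0.00273*61.3) = 0.8459043
k_eff = k_inf * P_TNL * P_FNL = 1.248787 * 0.9141503 * 0.8459043
k_eff = 0.96567

0.96567


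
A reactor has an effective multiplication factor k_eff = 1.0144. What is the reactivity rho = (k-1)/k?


rho = (k_eff - 1) / k_eff
rho = (1.0144 - 1) / 1.0144
rho = 0.014196

0.014196


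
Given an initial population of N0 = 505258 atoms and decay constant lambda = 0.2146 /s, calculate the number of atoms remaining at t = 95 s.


N = N0 * exp(-lambda * t)
N = 505258 * exp(-0.2146 * 95)
N = 7.0722e-04

7.0722e-04


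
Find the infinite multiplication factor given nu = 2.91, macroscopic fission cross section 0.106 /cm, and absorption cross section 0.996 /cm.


k_inf = nu * Sigma_f / Sigma_a
k_inf = 2.91 * 0.106 / 0.996
k_inf = 0.30970

0.30970


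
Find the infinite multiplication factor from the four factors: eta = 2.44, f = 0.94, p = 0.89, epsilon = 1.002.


k_inf = eta * f * p * epsilon
k_inf = 2.44 * 0.94 * 0.89 * 1.002
k_inf = 2.0454

2.0454


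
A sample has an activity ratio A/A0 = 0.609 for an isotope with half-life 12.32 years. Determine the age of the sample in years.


lambda = ln(2) / t_half = ln(2) / 12.32 = 0.05626195 /yr
t = -ln(A/A0) / lambda
t = -ln(0.609) / 0.05626195
t = 8.8148 yr

8.8148


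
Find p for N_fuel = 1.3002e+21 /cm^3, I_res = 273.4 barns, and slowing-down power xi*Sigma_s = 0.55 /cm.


p = exp(-N * I * 1e-24 / (xi*Sigma_s))
p = exp(-1.3002e+21 * 273.4 * 1e-24 / 0.55)
p = 0.52397

0.52397


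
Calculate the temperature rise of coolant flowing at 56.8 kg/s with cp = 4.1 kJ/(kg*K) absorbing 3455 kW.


dT = Q / (m_dot * cp)
dT = 3455 / (56.8 * 4.1)
dT = 14.836 C

14.836


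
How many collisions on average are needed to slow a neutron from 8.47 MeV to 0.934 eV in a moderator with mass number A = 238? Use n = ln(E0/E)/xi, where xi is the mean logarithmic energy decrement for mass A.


xi = 1 + (A-1)^2/(2A)*ln((A-1)/(A+1)) = 0.008379872 (for A = 238)
n = ln(E0/E) / xi
n = ln(8.47e6 / 0.934) / 0.008379872
n = ln(9.068522e+06) / 0.008379872 = 1911.8

1911.8


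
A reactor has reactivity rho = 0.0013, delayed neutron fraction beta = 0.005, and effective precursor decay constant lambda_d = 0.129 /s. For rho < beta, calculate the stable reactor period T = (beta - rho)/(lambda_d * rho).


T = (beta - rho) / (lambda_d * rho)
T = (0.005 - 0.0013) / (0.129 * 0.0013)
T = 22.063 s

22.063


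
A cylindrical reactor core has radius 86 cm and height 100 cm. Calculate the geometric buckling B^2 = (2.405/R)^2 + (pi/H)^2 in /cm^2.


B^2 = (2.405/R)^2 + (pi/H)^2
B^2 = (2.405/86)^2 + (pi/100)^2
B^2 = 0.0017690 /cm^2

0.0017690


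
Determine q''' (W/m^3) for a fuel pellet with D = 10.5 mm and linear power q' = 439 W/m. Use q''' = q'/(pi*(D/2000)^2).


r = D / 2 / 1000 = 10.5 / 2 / 1000 = 0.00525 m
q''' = q' / (pi * r^2)
q''' = 439 / (pi * 0.00525^2)
q''' = 5.0699e+06 W/m^3

5.0699e+06


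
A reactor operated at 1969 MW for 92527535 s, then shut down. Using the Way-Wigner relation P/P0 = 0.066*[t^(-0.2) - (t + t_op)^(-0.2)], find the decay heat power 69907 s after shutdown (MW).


P/P0 = 0.066 * [t^(-0.2) - (t + t_op)^(-0.2)]
P/P0 = 0.066 * [69907^(-0.2) - (69907 + 92527535)^(-0.2)]
P/P0 = 0.066 * [0.1074227 - 0.02550822] = 0.005406356
P = 1969 * 0.005406356 = 10.645 MW

10.645


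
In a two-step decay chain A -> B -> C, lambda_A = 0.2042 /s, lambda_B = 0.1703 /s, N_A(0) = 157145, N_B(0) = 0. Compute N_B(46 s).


N_B(t) = lambda_A * N_A0 / (lambda_B - lambda_A) * [exp(-lambda_A*t) - exp(-lambda_B*t)]
exp(-0.2042*46) = 8.328851e-05; exp(-0.1703*46) = 3.961174e-04
N_B = 0.2042 * 157145 / (0.1703 - 0.2042) * (8.328851e-05 - 3.961174e-04)
N_B = 296.12

296.12


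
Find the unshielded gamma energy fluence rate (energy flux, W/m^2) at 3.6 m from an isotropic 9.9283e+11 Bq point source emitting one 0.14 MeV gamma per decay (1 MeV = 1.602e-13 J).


psi = A * E * 1.602e-13 / (4*pi*r^2)
psi = 9.9283e+11 * 0.14 * 1.602e-13 / (4*pi*3.6^2)
psi = 1.3673e-04 W/m^2

1.3673e-04


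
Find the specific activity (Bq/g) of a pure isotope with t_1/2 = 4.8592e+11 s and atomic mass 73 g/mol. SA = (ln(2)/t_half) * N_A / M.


lambda = ln(2) / t_half = ln(2) / 4.8592e+11 = 1.426464e-12 /s
SA = lambda * N_A / M
SA = 1.426464e-12 * 6.022e23 / 73
SA = 1.1767e+10 Bq/g

1.1767e+10


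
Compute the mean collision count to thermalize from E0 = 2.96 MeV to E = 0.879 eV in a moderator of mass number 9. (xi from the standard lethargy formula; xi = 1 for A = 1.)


xi = 1 + (A-1)^2/(2A)*ln((A-1)/(A+1)) = 0.2066007 (for A = 9)
n = ln(E0/E) / xi
n = ln(2.96e6 / 0.879) / 0.2066007
n = ln(3.367463e+06) / 0.2066007 = 72.747

72.747


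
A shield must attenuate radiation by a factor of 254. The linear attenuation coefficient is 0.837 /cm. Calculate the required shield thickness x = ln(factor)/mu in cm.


x = ln(factor) / mu
x = ln(254) / 0.837
x = 6.6157 cm

6.6157


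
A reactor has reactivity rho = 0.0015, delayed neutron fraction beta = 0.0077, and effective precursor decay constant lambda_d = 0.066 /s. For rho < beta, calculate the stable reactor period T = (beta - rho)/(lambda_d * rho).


T = (beta - rho) / (lambda_d * rho)
T = (0.0077 - 0.0015) / (0.066 * 0.0015)
T = 62.626 s

62.626


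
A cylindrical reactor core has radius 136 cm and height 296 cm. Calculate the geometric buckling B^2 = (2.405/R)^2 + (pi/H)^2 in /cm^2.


B^2 = (2.405/R)^2 + (pi/H)^2
B^2 = (2.405/136)^2 + (pi/296)^2
B^2 = 4.2536e-04 /cm^2

4.2536e-04


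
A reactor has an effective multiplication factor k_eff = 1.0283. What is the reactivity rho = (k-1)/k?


rho = (k_eff - 1) / k_eff
rho = (1.0283 - 1) / 1.0283
rho = 0.027521

0.027521


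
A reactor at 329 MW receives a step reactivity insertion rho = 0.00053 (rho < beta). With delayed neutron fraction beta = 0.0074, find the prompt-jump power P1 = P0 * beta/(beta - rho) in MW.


P1/P0 = beta / (beta - rho)
P1/P0 = 0.0074 / (0.0074 - 0.00053) = 1.077147
P1 = 329 * 1.077147 = 354.38 MW

354.38


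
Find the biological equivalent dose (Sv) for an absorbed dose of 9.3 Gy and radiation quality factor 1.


H = D * Q
H = 9.3 * 1
H = 9.3000 Sv

9.3000


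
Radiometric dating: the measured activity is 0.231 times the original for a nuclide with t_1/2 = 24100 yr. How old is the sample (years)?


lambda = ln(2) / t_half = ln(2) / 24100 = 2.876129e-05 /yr
t = -ln(A/A0) / lambda
t = -ln(0.231) / 2.876129e-05
t = 50948 yr

50948


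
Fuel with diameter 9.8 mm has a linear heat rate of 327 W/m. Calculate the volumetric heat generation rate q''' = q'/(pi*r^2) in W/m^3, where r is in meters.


r = D / 2 / 1000 = 9.8 / 2 / 1000 = 0.0049 m
q''' = q' / (pi * r^2)
q''' = 327 / (pi * 0.0049^2)
q''' = 4.3352e+06 W/m^3

4.3352e+06


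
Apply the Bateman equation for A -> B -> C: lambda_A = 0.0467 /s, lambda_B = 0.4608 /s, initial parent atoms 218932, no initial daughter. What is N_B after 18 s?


N_B(t) = lambda_A * N_A0 / (lambda_B - lambda_A) * [exp(-lambda_A*t) - exp(-lambda_B*t)]
exp(-0.0467*18) = 0.4314516; exp(-0.4608*18) = 2.499124e-04
N_B = 0.0467 * 218932 / (0.4608 - 0.0467) * (0.4314516 - 2.499124e-04)
N_B = 10646

10646


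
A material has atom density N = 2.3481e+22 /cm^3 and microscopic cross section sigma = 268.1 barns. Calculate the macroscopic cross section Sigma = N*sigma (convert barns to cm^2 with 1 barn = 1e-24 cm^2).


Sigma = N * sigma_barns * 1e-24
Sigma = 2.3481e+22 * 268.1 * 1e-24
Sigma = 6.2953 /cm

6.2953


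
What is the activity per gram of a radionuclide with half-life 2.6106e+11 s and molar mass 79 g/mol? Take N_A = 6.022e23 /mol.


lambda = ln(2) / t_half = ln(2) / 2.6106e+11 = 2.655126e-12 /s
SA = lambda * N_A / M
SA = 2.655126e-12 * 6.022e23 / 79
SA = 2.0239e+10 Bq/g

2.0239e+10


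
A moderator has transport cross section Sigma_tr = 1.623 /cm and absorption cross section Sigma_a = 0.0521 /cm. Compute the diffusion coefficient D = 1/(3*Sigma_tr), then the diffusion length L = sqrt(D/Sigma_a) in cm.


D = 1 / (3 * Sigma_tr) = 1 / (3 * 1.623) = 0.2053810 cm
L = sqrt(D / Sigma_a)
L = sqrt(0.2053810 / 0.0521)
L = 1.9855 cm

1.9855


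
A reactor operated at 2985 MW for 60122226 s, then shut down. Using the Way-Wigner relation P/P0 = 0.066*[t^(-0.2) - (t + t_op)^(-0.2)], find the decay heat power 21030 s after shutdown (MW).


P/P0 = 0.066 * [t^(-0.2) - (t + t_op)^(-0.2)]
P/P0 = 0.066 * [21030^(-0.2) - (21030 + 60122226)^(-0.2)]
P/P0 = 0.066 * [0.1365942 - 0.02780754] = 0.007179920
P = 2985 * 0.007179920 = 21.432 MW

21.432


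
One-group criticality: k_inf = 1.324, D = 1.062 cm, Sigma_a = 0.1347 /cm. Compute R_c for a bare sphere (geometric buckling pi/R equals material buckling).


L^2 = D / Sigma_a = 1.062 / 0.1347 = 7.884187 cm^2
B_m^2 = (k_inf - 1) / L^2 = (1.324 - 1) / 7.884187 = 0.04109492 /cm^2
For a bare sphere: B_g = pi/R, so R_c = pi / sqrt(B_m^2)
R_c = pi / sqrt(0.04109492) = 15.497 cm

15.497


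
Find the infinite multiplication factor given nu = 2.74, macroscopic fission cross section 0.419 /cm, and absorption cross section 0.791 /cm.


k_inf = nu * Sigma_f / Sigma_a
k_inf = 2.74 * 0.419 / 0.791
k_inf = 1.4514

1.4514


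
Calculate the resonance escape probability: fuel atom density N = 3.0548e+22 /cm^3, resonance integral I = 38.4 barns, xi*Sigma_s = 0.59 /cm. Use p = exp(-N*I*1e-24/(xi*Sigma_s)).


p = exp(-N * I * 1e-24 / (xi*Sigma_s))
p = exp(-3.0548e+22 * 38.4 * 1e-24 / 0.59)
p = 0.13694

0.13694


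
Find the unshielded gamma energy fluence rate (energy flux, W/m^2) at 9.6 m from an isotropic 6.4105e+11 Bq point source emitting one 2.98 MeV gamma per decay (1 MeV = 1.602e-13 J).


psi = A * E * 1.602e-13 / (4*pi*r^2)
psi = 6.4105e+11 * 2.98 * 1.602e-13 / (4*pi*9.6^2)
psi = 2.6425e-04 W/m^2

2.6425e-04


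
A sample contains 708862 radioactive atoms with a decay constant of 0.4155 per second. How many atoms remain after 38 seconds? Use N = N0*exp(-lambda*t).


N = N0 * exp(-lambda * t)
N = 708862 * exp(-0.4155 * 38)
N = 0.098511

0.098511


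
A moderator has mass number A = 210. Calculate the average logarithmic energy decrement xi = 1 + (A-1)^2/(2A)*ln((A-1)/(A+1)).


xi = 1 + (A-1)^2/(2A) * ln((A-1)/(A+1))
xi = 1 + (210-1)^2/(2*210) * ln((210-1)/(210 +1))
xi = 0.0094936

0.0094936


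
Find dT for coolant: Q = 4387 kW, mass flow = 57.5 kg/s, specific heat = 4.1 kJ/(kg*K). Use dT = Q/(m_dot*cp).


dT = Q / (m_dot * cp)
dT = 4387 / (57.5 * 4.1)
dT = 18.609 C

18.609


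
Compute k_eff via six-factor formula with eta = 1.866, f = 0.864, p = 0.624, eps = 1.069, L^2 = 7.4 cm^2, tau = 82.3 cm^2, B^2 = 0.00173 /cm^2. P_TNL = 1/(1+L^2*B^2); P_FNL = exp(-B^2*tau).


k_inf = eta*f*p*eps = 1.866*0.864*0.624*1.069 = 1.075444
P_TNL = 1/(1 + L^2*B^2) = 1/(1 + 7.4*0.00173) = 0.9873598
P_FNL = exp(-B^2*tau) = exp(-0.00173*82.3) = 0.8672925
k_eff = k_inf * P_TNL * P_FNL = 1.075444 * 0.9873598 * 0.8672925
k_eff = 0.92093

0.92093


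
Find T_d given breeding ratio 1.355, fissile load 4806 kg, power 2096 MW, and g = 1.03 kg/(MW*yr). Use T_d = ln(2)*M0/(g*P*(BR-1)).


Breeding gain G = BR - 1 = 1.355 - 1 = 0.355
Fissile production rate = g * P * G = 1.03 * 2096 * 0.355 = 766.4024 kg/yr
T_d = ln(2) * M0 / (g * P * G)
T_d = ln(2) * 4806 / 766.4024 = 4.3466 yr

4.3466


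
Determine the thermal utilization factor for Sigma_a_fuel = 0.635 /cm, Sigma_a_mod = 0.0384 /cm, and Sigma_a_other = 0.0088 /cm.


f = Sigma_a_fuel / (Sigma_a_fuel + Sigma_a_mod + Sigma_a_other)
f = 0.635 / (0.635 + 0.0384 + 0.0088)
f = 0.93081

0.93081


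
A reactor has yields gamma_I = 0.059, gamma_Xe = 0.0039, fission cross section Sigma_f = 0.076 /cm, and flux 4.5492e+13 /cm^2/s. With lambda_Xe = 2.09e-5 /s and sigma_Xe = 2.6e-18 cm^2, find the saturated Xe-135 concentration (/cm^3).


Xe_eq = (gamma_I + gamma_Xe) * Sigma_f * phi / (lambda_Xe + sigma_Xe * phi)
Numerator = (0.059 + 0.0039) * 0.076 * 4.5492e+13 = 2.174700e+11
Denominator = 2.09e-5 + 2.6e-18 * 4.5492e+13 = 1.391792e-04
Xe_eq = 2.174700e+11 / 1.391792e-04 = 1.5625e+15 /cm^3

1.5625e+15


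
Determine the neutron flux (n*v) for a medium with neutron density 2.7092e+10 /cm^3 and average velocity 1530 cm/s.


phi = n * v
phi = 2.7092e+10 * 1530
phi = 4.1451e+13 /cm^2/s

4.1451e+13


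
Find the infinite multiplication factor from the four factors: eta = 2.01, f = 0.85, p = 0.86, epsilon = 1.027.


k_inf = eta * f * p * epsilon
k_inf = 2.01 * 0.85 * 0.86 * 1.027
k_inf = 1.5090

1.5090


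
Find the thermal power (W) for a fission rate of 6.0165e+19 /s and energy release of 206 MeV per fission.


P = fission_rate * E_MeV * 1.602e-13
P = 6.0165e+19 * 206 * 1.602e-13
P = 1.9855e+09 W

1.9855e+09


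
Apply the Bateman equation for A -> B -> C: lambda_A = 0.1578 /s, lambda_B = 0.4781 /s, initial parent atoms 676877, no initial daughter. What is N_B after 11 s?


N_B(t) = lambda_A * N_A0 / (lambda_B - lambda_A) * [exp(-lambda_A*t) - exp(-lambda_B*t)]
exp(-0.1578*11) = 0.1762591; exp(-0.4781*11) = 0.005199983
N_B = 0.1578 * 676877 / (0.4781 - 0.1578) * (0.1762591 - 0.005199983)
N_B = 57043

57043


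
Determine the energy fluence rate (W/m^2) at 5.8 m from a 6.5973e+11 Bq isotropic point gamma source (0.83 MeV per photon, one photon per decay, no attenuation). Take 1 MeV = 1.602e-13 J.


psi = A * E * 1.602e-13 / (4*pi*r^2)
psi = 6.5973e+11 * 0.83 * 1.602e-13 / (4*pi*5.8^2)
psi = 2.0751e-04 W/m^2

2.0751e-04


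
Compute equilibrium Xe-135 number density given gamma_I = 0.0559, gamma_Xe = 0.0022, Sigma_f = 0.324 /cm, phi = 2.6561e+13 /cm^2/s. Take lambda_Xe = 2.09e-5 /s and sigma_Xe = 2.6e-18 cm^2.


Xe_eq = (gamma_I + gamma_Xe) * Sigma_f * phi / (lambda_Xe + sigma_Xe * phi)
Numerator = (0.0559 + 0.0022) * 0.324 * 2.6561e+13 = 4.999949e+11
Denominator = 2.09e-5 + 2.6e-18 * 2.6561e+13 = 8.995860e-05
Xe_eq = 4.999949e+11 / 8.995860e-05 = 5.5581e+15 /cm^3

5.5581e+15


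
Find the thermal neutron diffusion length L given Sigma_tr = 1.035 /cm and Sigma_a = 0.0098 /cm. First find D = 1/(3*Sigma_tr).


D = 1 / (3 * Sigma_tr) = 1 / (3 * 1.035) = 0.3220612 cm
L = sqrt(D / Sigma_a)
L = sqrt(0.3220612 / 0.0098)
L = 5.7327 cm

5.7327


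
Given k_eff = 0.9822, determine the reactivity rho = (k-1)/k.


rho = (k_eff - 1) / k_eff
rho = (0.9822 - 1) / 0.9822
rho = -0.018123

-0.018123


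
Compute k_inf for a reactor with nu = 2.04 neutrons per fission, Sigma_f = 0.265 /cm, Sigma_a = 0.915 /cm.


k_inf = nu * Sigma_f / Sigma_a
k_inf = 2.04 * 0.265 / 0.915
k_inf = 0.59082

0.59082


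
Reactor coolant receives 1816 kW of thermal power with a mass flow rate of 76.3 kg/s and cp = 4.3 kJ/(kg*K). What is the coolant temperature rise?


dT = Q / (m_dot * cp)
dT = 1816 / (76.3 * 4.3)
dT = 5.5351 C

5.5351


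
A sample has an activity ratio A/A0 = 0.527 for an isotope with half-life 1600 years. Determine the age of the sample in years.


lambda = ln(2) / t_half = ln(2) / 1600 = 4.332170e-04 /yr
t = -ln(A/A0) / lambda
t = -ln(0.527) / 4.332170e-04
t = 1478.6 yr

1478.6


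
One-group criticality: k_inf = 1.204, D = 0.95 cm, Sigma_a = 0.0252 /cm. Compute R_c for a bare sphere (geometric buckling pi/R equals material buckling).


L^2 = D / Sigma_a = 0.95 / 0.0252 = 37.69841 cm^2
B_m^2 = (k_inf - 1) / L^2 = (1.204 - 1) / 37.69841 = 0.005411369 /cm^2
For a bare sphere: B_g = pi/R, so R_c = pi / sqrt(B_m^2)
R_c = pi / sqrt(0.005411369) = 42.707 cm

42.707


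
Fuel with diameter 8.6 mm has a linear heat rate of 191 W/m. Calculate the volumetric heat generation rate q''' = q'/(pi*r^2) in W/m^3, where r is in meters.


r = D / 2 / 1000 = 8.6 / 2 / 1000 = 0.0043 m
q''' = q' / (pi * r^2)
q''' = 191 / (pi * 0.0043^2)
q''' = 3.2881e+06 W/m^3

3.2881e+06


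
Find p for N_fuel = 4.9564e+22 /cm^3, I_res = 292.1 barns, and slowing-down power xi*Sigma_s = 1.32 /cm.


p = exp(-N * I * 1e-24 / (xi*Sigma_s))
p = exp(-4.9564e+22 * 292.1 * 1e-24 / 1.32)
p = 1.7246e-05

1.7246e-05


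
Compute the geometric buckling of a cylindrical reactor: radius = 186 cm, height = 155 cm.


B^2 = (2.405/R)^2 + (pi/H)^2
B^2 = (2.405/186)^2 + (pi/155)^2
B^2 = 5.7799e-04 /cm^2

5.7799e-04


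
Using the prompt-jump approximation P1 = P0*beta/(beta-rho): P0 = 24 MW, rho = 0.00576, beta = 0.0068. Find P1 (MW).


P1/P0 = beta / (beta - rho)
P1/P0 = 0.0068 / (0.0068 - 0.00576) = 6.538462
P1 = 24 * 6.538462 = 156.92 MW

156.92


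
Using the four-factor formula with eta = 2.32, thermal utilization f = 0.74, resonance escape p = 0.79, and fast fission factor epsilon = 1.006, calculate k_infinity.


k_inf = eta * f * p * epsilon
k_inf = 2.32 * 0.74 * 0.79 * 1.006
k_inf = 1.3644

1.3644


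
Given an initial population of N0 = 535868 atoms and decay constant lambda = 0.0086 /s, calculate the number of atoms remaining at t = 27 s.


N = N0 * exp(-lambda * t)
N = 535868 * exp(-0.0086 * 27)
N = 424829

424829


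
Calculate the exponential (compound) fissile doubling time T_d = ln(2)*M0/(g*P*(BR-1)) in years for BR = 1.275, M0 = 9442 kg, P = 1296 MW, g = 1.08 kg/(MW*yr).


Breeding gain G = BR - 1 = 1.275 - 1 = 0.275
Fissile production rate = g * P * G = 1.08 * 1296 * 0.275 = 384.912 kg/yr
T_d = ln(2) * M0 / (g * P * G)
T_d = ln(2) * 9442 / 384.912 = 17.003 yr

17.003


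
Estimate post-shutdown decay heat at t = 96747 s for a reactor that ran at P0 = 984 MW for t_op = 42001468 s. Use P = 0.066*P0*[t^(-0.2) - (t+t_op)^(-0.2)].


P/P0 = 0.066 * [t^(-0.2) - (t + t_op)^(-0.2)]
P/P0 = 0.066 * [96747^(-0.2) - (96747 + 42001468)^(-0.2)]
P/P0 = 0.066 * [0.1006636 - 0.02986395] = 0.004672777
P = 984 * 0.004672777 = 4.5980 MW

4.5980


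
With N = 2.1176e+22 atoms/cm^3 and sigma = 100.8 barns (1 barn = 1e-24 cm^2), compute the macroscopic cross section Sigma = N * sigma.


Sigma = N * sigma_barns * 1e-24
Sigma = 2.1176e+22 * 100.8 * 1e-24
Sigma = 2.1345 /cm

2.1345


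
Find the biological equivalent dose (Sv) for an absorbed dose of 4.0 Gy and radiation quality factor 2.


H = D * Q
H = 4.0 * 2
H = 8.0000 Sv

8.0000


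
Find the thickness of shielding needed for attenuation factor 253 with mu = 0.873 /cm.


x = ln(factor) / mu
x = ln(253) / 0.873
x = 6.3384 cm

6.3384


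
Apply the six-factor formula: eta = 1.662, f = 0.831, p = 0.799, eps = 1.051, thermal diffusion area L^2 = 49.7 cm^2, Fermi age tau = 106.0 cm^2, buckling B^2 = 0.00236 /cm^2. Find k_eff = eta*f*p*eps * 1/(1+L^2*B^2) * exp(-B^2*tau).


k_inf = eta*f*p*eps = 1.662*0.831*0.799*1.051 = 1.159796
P_TNL = 1/(1 + L^2*B^2) = 1/(1 + 49.7*0.00236) = 0.8950212
P_FNL = exp(-B^2*tau) = exp(-0.00236*106.0) = 0.7786762
k_eff = k_inf * P_TNL * P_FNL = 1.159796 * 0.8950212 * 0.7786762
k_eff = 0.80830

0.80830


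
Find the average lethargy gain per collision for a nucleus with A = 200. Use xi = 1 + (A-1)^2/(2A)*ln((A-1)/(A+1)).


xi = 1 + (A-1)^2/(2A) * ln((A-1)/(A+1))
xi = 1 + (200-1)^2/(2*200) * ln((200-1)/(200 +1))
xi = 0.0099667

0.0099667


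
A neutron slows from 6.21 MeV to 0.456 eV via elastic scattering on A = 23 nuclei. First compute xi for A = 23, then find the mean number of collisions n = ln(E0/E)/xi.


xi = 1 + (A-1)^2/(2A)*ln((A-1)/(A+1)) = 0.08448899 (for A = 23)
n = ln(E0/E) / xi
n = ln(6.21e6 / 0.456) / 0.08448899
n = ln(1.361842e+07) / 0.08448899 = 194.43

194.43
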